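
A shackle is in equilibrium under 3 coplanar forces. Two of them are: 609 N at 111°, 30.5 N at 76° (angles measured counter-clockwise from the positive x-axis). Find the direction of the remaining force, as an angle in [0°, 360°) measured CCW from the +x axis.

θ ≈ 289°

Sum the known components: ΣF_x = -210.9 N, ΣF_y = 598.1 N.
For equilibrium the remaining force must supply (−ΣF_x, −ΣF_y) = (210.9, -598.1) N.
Magnitude = √((210.9)² + (-598.1)²) = 634.2 N; direction = atan2(-598.1, 210.9) = 289.4°.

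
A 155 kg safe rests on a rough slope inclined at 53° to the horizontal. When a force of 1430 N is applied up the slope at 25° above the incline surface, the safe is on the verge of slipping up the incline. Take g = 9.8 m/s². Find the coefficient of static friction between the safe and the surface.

On the verge of sliding up the incline, friction is at its maximum μN and acts down the slope.
Perpendicular to incline: N = W cos 53° − P sin 25° = 914.2 − 604.3 = 309.8 N.
Along incline: P cos 25° − μN = W sin 53° → μ = −(W sin 53° − P cos 25°) / N = 0.2676.

μ ≈ 0.268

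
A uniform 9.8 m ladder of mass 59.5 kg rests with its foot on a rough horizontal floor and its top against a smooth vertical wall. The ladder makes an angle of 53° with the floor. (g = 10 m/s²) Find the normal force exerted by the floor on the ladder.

ΣF_y = 0: N_floor = 59.5×10 = 595 N.

N_floor ≈ 595 N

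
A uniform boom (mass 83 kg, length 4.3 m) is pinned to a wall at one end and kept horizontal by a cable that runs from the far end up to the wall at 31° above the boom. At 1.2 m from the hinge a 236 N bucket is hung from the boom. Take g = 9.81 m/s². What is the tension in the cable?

Take torques about the hinge: T sin 31° · 4.3 = 83×9.81×2.15 + 236×1.2 = 2033.8 N·m.
So T = 2033.8 / (0.5150 × 4.3) = 918.33 N.

T ≈ 918 N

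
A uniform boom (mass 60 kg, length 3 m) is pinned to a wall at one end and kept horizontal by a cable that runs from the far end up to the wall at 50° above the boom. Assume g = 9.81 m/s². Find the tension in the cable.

Take torques about the hinge: T sin 50° · 3 = 60×9.81×1.5 = 882.9 N·m.
So T = 882.9 / (0.7660 × 3) = 384.18 N.

T ≈ 384 N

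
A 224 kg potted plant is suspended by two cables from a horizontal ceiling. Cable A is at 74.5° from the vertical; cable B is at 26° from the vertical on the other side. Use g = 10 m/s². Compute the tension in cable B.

T_B ≈ 2200 N

Angles from the horizontal: cable A is 90° − 74.5° = 15.5°, cable B is 90° − 26° = 64°.
Weight W = 224 × 10 = 2240 N acts straight down.
Horizontal: T_A cos 15.5° = T_B cos 64°  →  T_A = 0.4549 T_B.
Vertical: T_A sin 15.5° + T_B sin 64° = 2240.
Substituting the horizontal relation into the vertical equation gives 1.02 T_B = 2240, so T_B = 2195 N.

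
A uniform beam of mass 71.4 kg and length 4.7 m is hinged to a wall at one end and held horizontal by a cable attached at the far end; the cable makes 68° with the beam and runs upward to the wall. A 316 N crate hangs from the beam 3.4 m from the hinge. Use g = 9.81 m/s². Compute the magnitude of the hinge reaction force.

Take torques about the hinge: T sin 68° · 4.7 = 71.4×9.81×2.35 + 316×3.4 = 2720.4 N·m.
So T = 2720.4 / (0.9272 × 4.7) = 624.27 N.
ΣF_x = 0: H_x = T cos 68° = 233.86 N.
ΣF_y = 0: H_y = (71.4×9.81 + 316) − T sin 68° = 1016.4 − 578.81 = 437.62 N.
|H| = √(H_x² + H_y²) = √((233.86)² + (437.62)²) = 496.19 N.

|H| ≈ 496 N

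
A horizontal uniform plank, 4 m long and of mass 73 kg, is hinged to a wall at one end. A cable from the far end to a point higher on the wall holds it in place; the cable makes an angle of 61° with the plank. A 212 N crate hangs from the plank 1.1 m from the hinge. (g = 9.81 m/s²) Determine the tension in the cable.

T ≈ 476 N

Take torques about the hinge: T sin 61° · 4 = 73×9.81×2 + 212×1.1 = 1665.5 N·m.
So T = 1665.5 / (0.8746 × 4) = 476.05 N.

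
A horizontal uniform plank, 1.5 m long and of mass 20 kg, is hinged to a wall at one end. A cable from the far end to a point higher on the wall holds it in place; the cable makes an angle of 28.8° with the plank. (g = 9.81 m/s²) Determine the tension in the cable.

T ≈ 204 N

Take torques about the hinge: T sin 28.8° · 1.5 = 20×9.81×0.75 = 147.15 N·m.
So T = 147.15 / (0.4818 × 1.5) = 203.63 N.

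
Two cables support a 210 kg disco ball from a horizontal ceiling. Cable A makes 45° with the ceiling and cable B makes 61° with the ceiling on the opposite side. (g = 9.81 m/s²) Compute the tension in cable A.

Weight W = 210 × 9.81 = 2060 N acts straight down.
Horizontal: T_A cos 45° = T_B cos 61°  →  T_B = 1.459 T_A.
Vertical: T_A sin 45° + T_B sin 61° = 2060.
Substituting the horizontal relation into the vertical equation gives 1.983 T_A = 2060, so T_A = 1039 N.

T_A ≈ 1040 N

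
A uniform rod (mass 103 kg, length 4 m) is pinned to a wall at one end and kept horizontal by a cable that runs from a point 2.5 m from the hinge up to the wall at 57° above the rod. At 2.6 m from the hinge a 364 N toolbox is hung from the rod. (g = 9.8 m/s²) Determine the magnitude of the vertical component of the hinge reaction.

|H_y| ≈ 187 N

Take torques about the hinge: T sin 57° · 2.5 = 103×9.8×2 + 364×2.6 = 2965.2 N·m.
So T = 2965.2 / (0.8387 × 2.5) = 1414.2 N.
ΣF_y = 0: H_y = (103×9.8 + 364) − T sin 57° = 1373.4 − 1186.1 = 187.32 N.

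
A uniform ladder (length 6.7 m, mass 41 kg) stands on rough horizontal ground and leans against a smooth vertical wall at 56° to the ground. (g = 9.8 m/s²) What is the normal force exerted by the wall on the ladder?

N_wall ≈ 136 N

Torques about the foot: N_wall · 6.7 sin 56° = 41×9.8×3.35 cos 56° → N_wall = 135.51 N.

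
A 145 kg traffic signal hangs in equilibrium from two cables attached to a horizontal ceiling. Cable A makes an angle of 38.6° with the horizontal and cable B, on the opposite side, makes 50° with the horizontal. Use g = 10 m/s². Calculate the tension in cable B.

Weight W = 145 × 10 = 1450 N acts straight down.
Horizontal: T_A cos 38.6° = T_B cos 50°  →  T_A = 0.8225 T_B.
Vertical: T_A sin 38.6° + T_B sin 50° = 1450.
Substituting the horizontal relation into the vertical equation gives 1.279 T_B = 1450, so T_B = 1134 N.

T_B ≈ 1130 N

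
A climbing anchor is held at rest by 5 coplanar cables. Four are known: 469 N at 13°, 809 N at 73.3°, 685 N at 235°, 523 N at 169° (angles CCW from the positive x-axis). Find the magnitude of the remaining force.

Sum the known components: ΣF_x = -216.8 N, ΣF_y = 419.1 N.
For equilibrium the remaining force must supply (−ΣF_x, −ΣF_y) = (216.8, -419.1) N.
Magnitude = √((216.8)² + (-419.1)²) = 471.8 N; direction = atan2(-419.1, 216.8) = 297.4°.

F ≈ 472 N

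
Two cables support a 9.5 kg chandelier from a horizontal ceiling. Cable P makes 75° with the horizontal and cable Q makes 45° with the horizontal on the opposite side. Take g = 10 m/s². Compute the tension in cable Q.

Weight W = 9.5 × 10 = 95 N acts straight down.
Horizontal: T_P cos 75° = T_Q cos 45°  →  T_P = 2.732 T_Q.
Vertical: T_P sin 75° + T_Q sin 45° = 95.
Substituting the horizontal relation into the vertical equation gives 3.346 T_Q = 95, so T_Q = 28.39 N.

T_Q ≈ 28.4 N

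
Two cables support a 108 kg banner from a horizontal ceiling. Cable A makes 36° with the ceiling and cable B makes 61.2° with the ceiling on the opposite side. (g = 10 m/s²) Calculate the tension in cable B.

T_B ≈ 881 N

Weight W = 108 × 10 = 1080 N acts straight down.
Horizontal: T_A cos 36° = T_B cos 61.2°  →  T_A = 0.5955 T_B.
Vertical: T_A sin 36° + T_B sin 61.2° = 1080.
Substituting the horizontal relation into the vertical equation gives 1.226 T_B = 1080, so T_B = 880.7 N.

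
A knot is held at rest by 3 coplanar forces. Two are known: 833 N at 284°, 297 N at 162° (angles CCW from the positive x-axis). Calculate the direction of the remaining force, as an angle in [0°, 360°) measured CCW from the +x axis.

θ ≈ 83.6°

Sum the known components: ΣF_x = -80.94 N, ΣF_y = -716.5 N.
For equilibrium the remaining force must supply (−ΣF_x, −ΣF_y) = (80.94, 716.5) N.
Magnitude = √((80.94)² + (716.5)²) = 721 N; direction = atan2(716.5, 80.94) = 83.6°.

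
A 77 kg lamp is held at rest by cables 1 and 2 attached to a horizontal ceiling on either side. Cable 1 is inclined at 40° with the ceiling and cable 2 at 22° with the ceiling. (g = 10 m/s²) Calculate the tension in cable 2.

Weight W = 77 × 10 = 770 N acts straight down.
Horizontal: T_1 cos 40° = T_2 cos 22°  →  T_1 = 1.21 T_2.
Vertical: T_1 sin 40° + T_2 sin 22° = 770.
Substituting the horizontal relation into the vertical equation gives 1.153 T_2 = 770, so T_2 = 668.1 N.

T_2 ≈ 668 N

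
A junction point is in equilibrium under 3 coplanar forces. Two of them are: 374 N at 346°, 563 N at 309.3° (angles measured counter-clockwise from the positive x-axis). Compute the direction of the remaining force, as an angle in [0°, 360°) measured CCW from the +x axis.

θ ≈ 144°

Sum the known components: ΣF_x = 719.5 N, ΣF_y = -526.2 N.
For equilibrium the remaining force must supply (−ΣF_x, −ΣF_y) = (-719.5, 526.2) N.
Magnitude = √((-719.5)² + (526.2)²) = 891.3 N; direction = atan2(526.2, -719.5) = 143.8°.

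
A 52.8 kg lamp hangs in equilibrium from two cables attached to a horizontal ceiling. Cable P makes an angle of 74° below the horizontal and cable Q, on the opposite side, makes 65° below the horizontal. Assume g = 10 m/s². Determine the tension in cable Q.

Weight W = 52.8 × 10 = 528 N acts straight down.
Horizontal: T_P cos 74° = T_Q cos 65°  →  T_P = 1.533 T_Q.
Vertical: T_P sin 74° + T_Q sin 65° = 528.
Substituting the horizontal relation into the vertical equation gives 2.38 T_Q = 528, so T_Q = 221.8 N.

T_Q ≈ 222 N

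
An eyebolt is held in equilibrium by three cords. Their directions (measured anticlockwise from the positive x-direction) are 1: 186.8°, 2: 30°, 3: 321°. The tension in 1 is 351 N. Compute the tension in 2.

T_2 ≈ 270 N

Resolve: ΣF_x = 351 cos 186.8° + T_2 cos 30° + T_3 cos 321° = 0.
        ΣF_y = 351 sin 186.8° + T_2 sin 30° + T_3 sin 321° = 0.
The known terms sum to (-348.5, -41.56) N, so 0.8660 T_2 + 0.7771 T_3 = 348.5 and 0.5000 T_2 − 0.6293 T_3 = 41.56.
Solving simultaneously: T_2 = 269.5 N, T_3 = 148.1 N.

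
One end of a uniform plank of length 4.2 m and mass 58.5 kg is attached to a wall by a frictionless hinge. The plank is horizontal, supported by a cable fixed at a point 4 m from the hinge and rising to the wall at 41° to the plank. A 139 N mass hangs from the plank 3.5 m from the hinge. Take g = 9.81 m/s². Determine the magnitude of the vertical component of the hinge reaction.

|H_y| ≈ 290 N

Take torques about the hinge: T sin 41° · 4 = 58.5×9.81×2.1 + 139×3.5 = 1691.7 N·m.
So T = 1691.7 / (0.6561 × 4) = 644.63 N.
ΣF_y = 0: H_y = (58.5×9.81 + 139) − T sin 41° = 712.88 − 422.91 = 289.97 N.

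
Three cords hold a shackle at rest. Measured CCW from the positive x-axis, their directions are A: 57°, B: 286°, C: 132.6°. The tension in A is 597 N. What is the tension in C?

T_C ≈ 1010 N

Resolve: ΣF_x = 597 cos 57° + T_B cos 286° + T_C cos 132.6° = 0.
        ΣF_y = 597 sin 57° + T_B sin 286° + T_C sin 132.6° = 0.
The known terms sum to (325.1, 500.7) N, so 0.2756 T_B − 0.6769 T_C = -325.1 and -0.9613 T_B + 0.7361 T_C = -500.7.
Solving simultaneously: T_B = 1291 N, T_C = 1006 N.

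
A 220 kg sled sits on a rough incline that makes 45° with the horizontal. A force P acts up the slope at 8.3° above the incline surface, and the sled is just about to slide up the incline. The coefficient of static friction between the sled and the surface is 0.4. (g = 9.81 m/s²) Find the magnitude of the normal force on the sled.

On the verge of sliding up the incline, friction equals μN and acts down the slope.
Perpendicular: N + P sin 8.3° = W cos 45° = 1526 N.
Along incline: P cos 8.3° = W sin 45° + μN  with W sin 45° = 1526 N.
Solving the pair for P and N: P = 2040 N, N = 1232 N (and f = μN = 492.6 N).

N ≈ 1230 N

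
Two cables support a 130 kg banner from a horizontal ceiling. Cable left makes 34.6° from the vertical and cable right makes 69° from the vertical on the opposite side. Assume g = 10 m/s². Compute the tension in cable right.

T_right ≈ 759 N

Angles from the horizontal: cable left is 90° − 34.6° = 55.4°, cable right is 90° − 69° = 21°.
Weight W = 130 × 10 = 1300 N acts straight down.
Horizontal: T_left cos 55.4° = T_right cos 21°  →  T_left = 1.644 T_right.
Vertical: T_left sin 55.4° + T_right sin 21° = 1300.
Substituting the horizontal relation into the vertical equation gives 1.712 T_right = 1300, so T_right = 759.5 N.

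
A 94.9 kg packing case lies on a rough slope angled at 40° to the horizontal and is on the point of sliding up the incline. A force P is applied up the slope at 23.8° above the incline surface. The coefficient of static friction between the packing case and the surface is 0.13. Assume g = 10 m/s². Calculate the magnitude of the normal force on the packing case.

On the verge of sliding up the incline, friction equals μN and acts down the slope.
Perpendicular: N + P sin 23.8° = W cos 40° = 727 N.
Along incline: P cos 23.8° = W sin 40° + μN  with W sin 40° = 610 N.
Solving the pair for P and N: P = 728.2 N, N = 433.1 N (and f = μN = 56.3 N).

N ≈ 433 N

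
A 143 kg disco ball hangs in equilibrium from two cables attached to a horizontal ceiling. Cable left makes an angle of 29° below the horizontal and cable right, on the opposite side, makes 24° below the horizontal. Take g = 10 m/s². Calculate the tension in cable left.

T_left ≈ 1640 N

Weight W = 143 × 10 = 1430 N acts straight down.
Horizontal: T_left cos 29° = T_right cos 24°  →  T_right = 0.9574 T_left.
Vertical: T_left sin 29° + T_right sin 24° = 1430.
Substituting the horizontal relation into the vertical equation gives 0.8742 T_left = 1430, so T_left = 1636 N.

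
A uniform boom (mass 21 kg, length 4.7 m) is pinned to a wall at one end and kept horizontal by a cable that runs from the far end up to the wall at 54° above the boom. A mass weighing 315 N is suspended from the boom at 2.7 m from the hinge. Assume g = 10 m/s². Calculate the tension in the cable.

T ≈ 353 N

Take torques about the hinge: T sin 54° · 4.7 = 21×10×2.35 + 315×2.7 = 1344 N·m.
So T = 1344 / (0.8090 × 4.7) = 353.46 N.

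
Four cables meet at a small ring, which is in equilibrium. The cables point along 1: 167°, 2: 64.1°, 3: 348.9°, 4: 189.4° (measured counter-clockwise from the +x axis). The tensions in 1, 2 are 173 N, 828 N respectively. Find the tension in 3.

Resolve: ΣF_x = 173 cos 167° + 828 cos 64.1° + T_3 cos 348.9° + T_4 cos 189.4° = 0.
        ΣF_y = 173 sin 167° + 828 sin 64.1° + T_3 sin 348.9° + T_4 sin 189.4° = 0.
The known terms sum to (193.1, 783.8) N, so 0.9813 T_3 − 0.9866 T_4 = -193.1 and -0.1925 T_3 − 0.1633 T_4 = -783.8.
Solving simultaneously: T_3 = 2118 N, T_4 = 2302 N.

T_3 ≈ 2120 N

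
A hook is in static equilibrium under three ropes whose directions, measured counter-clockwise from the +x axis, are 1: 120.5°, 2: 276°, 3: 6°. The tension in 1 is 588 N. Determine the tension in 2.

T_2 ≈ 535 N

Resolve: ΣF_x = 588 cos 120.5° + T_2 cos 276° + T_3 cos 6° = 0.
        ΣF_y = 588 sin 120.5° + T_2 sin 276° + T_3 sin 6° = 0.
The known terms sum to (-298.4, 506.6) N, so 0.1045 T_2 + 0.9945 T_3 = 298.4 and -0.9945 T_2 + 0.1045 T_3 = -506.6.
Solving simultaneously: T_2 = 535.1 N, T_3 = 243.8 N.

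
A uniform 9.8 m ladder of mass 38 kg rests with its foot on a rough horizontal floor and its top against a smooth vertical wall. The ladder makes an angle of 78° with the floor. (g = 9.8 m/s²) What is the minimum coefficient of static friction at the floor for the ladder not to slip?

μ_min ≈ 0.106

ΣF_y = 0: N_floor = 38×9.8 = 372.4 N.
Torques about the foot: N_wall · 9.8 sin 78° = 38×9.8×4.9 cos 78° → N_wall = 39.578 N.
ΣF_x = 0: f_floor = N_wall = 39.578 N.
μ_min = f_floor / N_floor = 39.578 / 372.4 = 0.1063.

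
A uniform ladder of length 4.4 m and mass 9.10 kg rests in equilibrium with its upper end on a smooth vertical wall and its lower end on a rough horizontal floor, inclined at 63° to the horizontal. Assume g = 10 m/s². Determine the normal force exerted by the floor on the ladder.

N_floor ≈ 91 N

ΣF_y = 0: N_floor = 9.10×10 = 91 N.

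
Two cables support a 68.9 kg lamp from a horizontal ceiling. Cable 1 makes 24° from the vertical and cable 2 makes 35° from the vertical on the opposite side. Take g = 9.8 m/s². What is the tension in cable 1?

Angles from the horizontal: cable 1 is 90° − 24° = 66°, cable 2 is 90° − 35° = 55°.
Weight W = 68.9 × 9.8 = 675.2 N acts straight down.
Horizontal: T_1 cos 66° = T_2 cos 55°  →  T_2 = 0.7091 T_1.
Vertical: T_1 sin 66° + T_2 sin 55° = 675.2.
Substituting the horizontal relation into the vertical equation gives 1.494 T_1 = 675.2, so T_1 = 451.8 N.

T_1 ≈ 452 N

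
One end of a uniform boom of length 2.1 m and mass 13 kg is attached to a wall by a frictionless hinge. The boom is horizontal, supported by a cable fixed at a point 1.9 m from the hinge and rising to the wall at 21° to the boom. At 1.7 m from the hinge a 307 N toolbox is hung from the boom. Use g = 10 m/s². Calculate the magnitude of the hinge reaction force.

Take torques about the hinge: T sin 21° · 1.9 = 13×10×1.05 + 307×1.7 = 658.4 N·m.
So T = 658.4 / (0.3584 × 1.9) = 966.96 N.
ΣF_x = 0: H_x = T cos 21° = 902.73 N.
ΣF_y = 0: H_y = (13×10 + 307) − T sin 21° = 437 − 346.53 = 90.474 N.
|H| = √(H_x² + H_y²) = √((902.73)² + (90.474)²) = 907.25 N.

|H| ≈ 907 N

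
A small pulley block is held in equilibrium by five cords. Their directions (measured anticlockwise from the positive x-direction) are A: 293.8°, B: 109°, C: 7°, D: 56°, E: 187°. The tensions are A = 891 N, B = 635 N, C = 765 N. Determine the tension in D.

Resolve: ΣF_x = 891 cos 293.8° + 635 cos 109° + 765 cos 7° + T_D cos 56° + T_E cos 187° = 0.
        ΣF_y = 891 sin 293.8° + 635 sin 109° + 765 sin 7° + T_D sin 56° + T_E sin 187° = 0.
The known terms sum to (912.1, -121.6) N, so 0.5592 T_D − 0.9925 T_E = -912.1 and 0.8290 T_D − 0.1219 T_E = 121.6.
Solving simultaneously: T_D = 307.2 N, T_E = 1092 N.

T_D ≈ 307 N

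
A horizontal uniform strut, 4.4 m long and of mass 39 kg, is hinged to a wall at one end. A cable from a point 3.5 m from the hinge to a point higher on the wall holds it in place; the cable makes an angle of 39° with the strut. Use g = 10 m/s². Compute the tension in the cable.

Take torques about the hinge: T sin 39° · 3.5 = 39×10×2.2 = 858 N·m.
So T = 858 / (0.6293 × 3.5) = 389.54 N.

T ≈ 390 N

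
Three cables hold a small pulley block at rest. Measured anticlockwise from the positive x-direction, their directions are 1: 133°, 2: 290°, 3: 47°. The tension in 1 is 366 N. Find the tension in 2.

Resolve: ΣF_x = 366 cos 133° + T_2 cos 290° + T_3 cos 47° = 0.
        ΣF_y = 366 sin 133° + T_2 sin 290° + T_3 sin 47° = 0.
The known terms sum to (-249.6, 267.7) N, so 0.3420 T_2 + 0.6820 T_3 = 249.6 and -0.9397 T_2 + 0.7314 T_3 = -267.7.
Solving simultaneously: T_2 = 409.8 N, T_3 = 160.5 N.

T_2 ≈ 410 N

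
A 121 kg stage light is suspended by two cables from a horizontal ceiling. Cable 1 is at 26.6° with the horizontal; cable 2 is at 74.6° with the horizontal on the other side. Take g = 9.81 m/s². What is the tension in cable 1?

Weight W = 121 × 9.81 = 1187 N acts straight down.
Horizontal: T_1 cos 26.6° = T_2 cos 74.6°  →  T_2 = 3.367 T_1.
Vertical: T_1 sin 26.6° + T_2 sin 74.6° = 1187.
Substituting the horizontal relation into the vertical equation gives 3.694 T_1 = 1187, so T_1 = 321.3 N.

T_1 ≈ 321 N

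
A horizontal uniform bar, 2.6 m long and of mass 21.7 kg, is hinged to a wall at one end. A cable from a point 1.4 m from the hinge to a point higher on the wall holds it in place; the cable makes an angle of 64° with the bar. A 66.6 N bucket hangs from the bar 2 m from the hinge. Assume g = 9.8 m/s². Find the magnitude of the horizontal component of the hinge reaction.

Take torques about the hinge: T sin 64° · 1.4 = 21.7×9.8×1.3 + 66.6×2 = 409.66 N·m.
So T = 409.66 / (0.8988 × 1.4) = 325.56 N.
ΣF_x = 0: H_x = T cos 64° = 142.72 N.

H_x ≈ 143 N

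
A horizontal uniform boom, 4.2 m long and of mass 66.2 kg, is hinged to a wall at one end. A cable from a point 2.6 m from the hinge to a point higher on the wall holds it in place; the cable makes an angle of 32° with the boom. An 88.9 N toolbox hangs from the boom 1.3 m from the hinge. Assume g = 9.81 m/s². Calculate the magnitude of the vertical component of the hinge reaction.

Take torques about the hinge: T sin 32° · 2.6 = 66.2×9.81×2.1 + 88.9×1.3 = 1479.4 N·m.
So T = 1479.4 / (0.5299 × 2.6) = 1073.7 N.
ΣF_y = 0: H_y = (66.2×9.81 + 88.9) − T sin 32° = 738.32 − 568.98 = 169.34 N.

|H_y| ≈ 169 N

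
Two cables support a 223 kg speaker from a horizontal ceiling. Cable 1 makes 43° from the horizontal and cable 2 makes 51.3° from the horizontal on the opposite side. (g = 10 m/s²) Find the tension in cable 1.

T_1 ≈ 1400 N

Weight W = 223 × 10 = 2230 N acts straight down.
Horizontal: T_1 cos 43° = T_2 cos 51.3°  →  T_2 = 1.17 T_1.
Vertical: T_1 sin 43° + T_2 sin 51.3° = 2230.
Substituting the horizontal relation into the vertical equation gives 1.595 T_1 = 2230, so T_1 = 1398 N.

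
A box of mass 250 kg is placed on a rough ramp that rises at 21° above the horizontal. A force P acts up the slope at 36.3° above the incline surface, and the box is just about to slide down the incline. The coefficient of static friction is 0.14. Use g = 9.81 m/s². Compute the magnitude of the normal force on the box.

On the verge of sliding down the incline, friction equals μN and acts up the slope.
Perpendicular: N + P sin 36.3° = W cos 21° = 2290 N.
Along incline: P cos 36.3° + μN = W sin 21° with W sin 21° = 878.9 N.
Solving the pair for P and N: P = 772.2 N, N = 1832 N (and f = μN = 256.5 N).

N ≈ 1830 N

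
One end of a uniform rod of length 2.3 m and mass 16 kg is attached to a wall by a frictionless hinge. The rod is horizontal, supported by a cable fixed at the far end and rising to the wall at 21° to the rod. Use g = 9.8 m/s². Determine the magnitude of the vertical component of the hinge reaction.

|H_y| ≈ 78.4 N

Take torques about the hinge: T sin 21° · 2.3 = 16×9.8×1.15 = 180.32 N·m.
So T = 180.32 / (0.3584 × 2.3) = 218.77 N.
ΣF_y = 0: H_y = (16×9.8) − T sin 21° = 156.8 − 78.4 = 78.4 N.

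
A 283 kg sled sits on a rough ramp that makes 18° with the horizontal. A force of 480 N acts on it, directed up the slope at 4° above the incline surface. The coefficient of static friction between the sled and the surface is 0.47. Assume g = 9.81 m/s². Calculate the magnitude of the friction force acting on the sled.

f ≈ 379 N

Axes along / perpendicular to the incline. W sin 18° = 857.9 N down-slope; W cos 18° = 2640 N into the surface.
Perpendicular: N = W cos 18° − P sin 4° = 2640 − 33.48 = 2607 N.
Along incline: P cos 4° + f = W sin 18° (friction acts up-slope) → f = 857.9 − 478.8 = 379.1 N.
|f| = 379.1 N ≤ μN = 1225 N, so the sled is indeed static.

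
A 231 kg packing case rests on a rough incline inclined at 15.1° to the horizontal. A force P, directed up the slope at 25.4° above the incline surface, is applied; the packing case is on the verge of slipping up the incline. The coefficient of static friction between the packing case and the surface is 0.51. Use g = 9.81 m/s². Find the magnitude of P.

P ≈ 1520 N

On the verge of sliding up the incline, friction equals μN and acts down the slope.
Perpendicular: N + P sin 25.4° = W cos 15.1° = 2188 N.
Along incline: P cos 25.4° = W sin 15.1° + μN  with W sin 15.1° = 590.3 N.
Solving the pair for P and N: P = 1521 N, N = 1536 N (and f = μN = 783.2 N).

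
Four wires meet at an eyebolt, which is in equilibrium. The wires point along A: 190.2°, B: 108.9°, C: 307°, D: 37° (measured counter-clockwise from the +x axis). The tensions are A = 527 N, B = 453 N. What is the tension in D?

Resolve: ΣF_x = 527 cos 190.2° + 453 cos 108.9° + T_C cos 307° + T_D cos 37° = 0.
        ΣF_y = 527 sin 190.2° + 453 sin 108.9° + T_C sin 307° + T_D sin 37° = 0.
The known terms sum to (-665.4, 335.3) N, so 0.6018 T_C + 0.7986 T_D = 665.4 and -0.7986 T_C + 0.6018 T_D = -335.3.
Solving simultaneously: T_C = 668.2 N, T_D = 329.7 N.

T_D ≈ 330 N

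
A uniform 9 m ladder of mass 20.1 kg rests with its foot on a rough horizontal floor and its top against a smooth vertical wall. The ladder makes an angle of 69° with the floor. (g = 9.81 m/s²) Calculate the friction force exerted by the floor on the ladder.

f ≈ 37.8 N

Torques about the foot: N_wall · 9 sin 69° = 20.1×9.81×4.5 cos 69° → N_wall = 37.845 N.
ΣF_x = 0: f_floor = N_wall = 37.845 N.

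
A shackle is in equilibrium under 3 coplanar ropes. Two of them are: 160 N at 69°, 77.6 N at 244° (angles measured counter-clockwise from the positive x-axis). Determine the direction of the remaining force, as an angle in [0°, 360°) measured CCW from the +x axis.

Sum the known components: ΣF_x = 23.32 N, ΣF_y = 79.63 N.
For equilibrium the remaining force must supply (−ΣF_x, −ΣF_y) = (-23.32, -79.63) N.
Magnitude = √((-23.32)² + (-79.63)²) = 82.97 N; direction = atan2(-79.63, -23.32) = 253.7°.

θ ≈ 254°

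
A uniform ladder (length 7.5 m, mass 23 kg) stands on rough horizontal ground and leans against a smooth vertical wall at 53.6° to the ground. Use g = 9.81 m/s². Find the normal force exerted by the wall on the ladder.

N_wall ≈ 83.2 N

Torques about the foot: N_wall · 7.5 sin 53.6° = 23×9.81×3.75 cos 53.6° → N_wall = 83.174 N.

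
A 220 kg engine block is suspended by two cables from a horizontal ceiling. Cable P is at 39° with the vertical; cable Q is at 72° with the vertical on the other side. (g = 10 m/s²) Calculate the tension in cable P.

T_P ≈ 2240 N

Angles from the horizontal: cable P is 90° − 39° = 51°, cable Q is 90° − 72° = 18°.
Weight W = 220 × 10 = 2200 N acts straight down.
Horizontal: T_P cos 51° = T_Q cos 18°  →  T_Q = 0.6617 T_P.
Vertical: T_P sin 51° + T_Q sin 18° = 2200.
Substituting the horizontal relation into the vertical equation gives 0.9816 T_P = 2200, so T_P = 2241 N.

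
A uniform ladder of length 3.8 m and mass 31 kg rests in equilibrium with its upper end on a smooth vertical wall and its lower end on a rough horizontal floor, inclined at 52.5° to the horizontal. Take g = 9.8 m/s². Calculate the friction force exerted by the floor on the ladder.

Torques about the foot: N_wall · 3.8 sin 52.5° = 31×9.8×1.9 cos 52.5° → N_wall = 116.56 N.
ΣF_x = 0: f_floor = N_wall = 116.56 N.

f ≈ 117 N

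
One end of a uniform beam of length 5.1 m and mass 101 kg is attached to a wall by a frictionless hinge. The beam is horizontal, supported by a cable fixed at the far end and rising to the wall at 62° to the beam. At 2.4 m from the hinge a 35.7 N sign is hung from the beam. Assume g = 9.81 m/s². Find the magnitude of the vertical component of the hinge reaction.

Take torques about the hinge: T sin 62° · 5.1 = 101×9.81×2.55 + 35.7×2.4 = 2612.2 N·m.
So T = 2612.2 / (0.8829 × 5.1) = 580.11 N.
ΣF_y = 0: H_y = (101×9.81 + 35.7) − T sin 62° = 1026.5 − 512.2 = 514.31 N.

|H_y| ≈ 514 N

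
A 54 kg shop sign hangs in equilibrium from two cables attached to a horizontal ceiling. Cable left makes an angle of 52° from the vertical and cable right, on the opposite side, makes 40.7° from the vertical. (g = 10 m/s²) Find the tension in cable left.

T_left ≈ 353 N

Angles from the horizontal: cable left is 90° − 52° = 38°, cable right is 90° − 40.7° = 49.3°.
Weight W = 54 × 10 = 540 N acts straight down.
Horizontal: T_left cos 38° = T_right cos 49.3°  →  T_right = 1.208 T_left.
Vertical: T_left sin 38° + T_right sin 49.3° = 540.
Substituting the horizontal relation into the vertical equation gives 1.532 T_left = 540, so T_left = 352.5 N.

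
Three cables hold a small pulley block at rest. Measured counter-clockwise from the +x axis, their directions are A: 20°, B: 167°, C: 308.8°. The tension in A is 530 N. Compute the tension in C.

Resolve: ΣF_x = 530 cos 20° + T_B cos 167° + T_C cos 308.8° = 0.
        ΣF_y = 530 sin 20° + T_B sin 167° + T_C sin 308.8° = 0.
The known terms sum to (498, 181.3) N, so -0.9744 T_B + 0.6266 T_C = -498 and 0.2250 T_B − 0.7793 T_C = -181.3.
Solving simultaneously: T_B = 811.3 N, T_C = 466.8 N.

T_C ≈ 467 N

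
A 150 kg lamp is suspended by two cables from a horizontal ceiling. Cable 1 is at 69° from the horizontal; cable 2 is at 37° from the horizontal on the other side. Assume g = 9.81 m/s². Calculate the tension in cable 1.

T_1 ≈ 1220 N

Weight W = 150 × 9.81 = 1472 N acts straight down.
Horizontal: T_1 cos 69° = T_2 cos 37°  →  T_2 = 0.4487 T_1.
Vertical: T_1 sin 69° + T_2 sin 37° = 1472.
Substituting the horizontal relation into the vertical equation gives 1.204 T_1 = 1472, so T_1 = 1223 N.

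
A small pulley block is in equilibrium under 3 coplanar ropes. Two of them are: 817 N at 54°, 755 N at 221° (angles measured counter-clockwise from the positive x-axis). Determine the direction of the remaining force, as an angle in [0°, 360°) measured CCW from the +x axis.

θ ≈ 298°

Sum the known components: ΣF_x = -89.59 N, ΣF_y = 165.6 N.
For equilibrium the remaining force must supply (−ΣF_x, −ΣF_y) = (89.59, -165.6) N.
Magnitude = √((89.59)² + (-165.6)²) = 188.3 N; direction = atan2(-165.6, 89.59) = 298.4°.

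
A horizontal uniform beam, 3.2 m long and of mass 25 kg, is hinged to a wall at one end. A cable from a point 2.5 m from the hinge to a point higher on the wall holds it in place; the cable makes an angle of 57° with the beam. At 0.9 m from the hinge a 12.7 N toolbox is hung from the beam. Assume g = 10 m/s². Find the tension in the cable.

T ≈ 196 N

Take torques about the hinge: T sin 57° · 2.5 = 25×10×1.6 + 12.7×0.9 = 411.43 N·m.
So T = 411.43 / (0.8387 × 2.5) = 196.23 N.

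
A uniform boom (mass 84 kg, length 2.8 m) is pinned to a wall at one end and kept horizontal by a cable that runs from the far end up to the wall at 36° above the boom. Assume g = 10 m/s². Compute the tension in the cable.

Take torques about the hinge: T sin 36° · 2.8 = 84×10×1.4 = 1176 N·m.
So T = 1176 / (0.5878 × 2.8) = 714.55 N.

T ≈ 715 N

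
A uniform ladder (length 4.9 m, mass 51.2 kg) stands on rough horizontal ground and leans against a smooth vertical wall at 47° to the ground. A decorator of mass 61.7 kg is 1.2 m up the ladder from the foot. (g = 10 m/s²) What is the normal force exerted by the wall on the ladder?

Torques about the foot: N_wall · 4.9 sin 47° = 51.2×10×2.45 cos 47° + 61.7×10×1.2 cos 47° → N_wall = 379.63 N.

N_wall ≈ 380 N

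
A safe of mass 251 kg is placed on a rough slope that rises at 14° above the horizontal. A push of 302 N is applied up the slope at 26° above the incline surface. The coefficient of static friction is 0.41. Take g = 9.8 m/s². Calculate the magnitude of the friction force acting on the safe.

f ≈ 324 N

Axes along / perpendicular to the incline. W sin 14° = 595.1 N down-slope; W cos 14° = 2387 N into the surface.
Perpendicular: N = W cos 14° − P sin 26° = 2387 − 132.4 = 2254 N.
Along incline: P cos 26° + f = W sin 14° (friction acts up-slope) → f = 595.1 − 271.4 = 323.6 N.
|f| = 323.6 N ≤ μN = 924.3 N, so the safe is indeed static.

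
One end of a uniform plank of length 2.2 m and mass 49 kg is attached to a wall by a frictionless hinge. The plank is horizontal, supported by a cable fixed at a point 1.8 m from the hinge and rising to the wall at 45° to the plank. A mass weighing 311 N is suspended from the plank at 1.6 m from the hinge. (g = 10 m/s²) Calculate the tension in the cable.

T ≈ 814 N

Take torques about the hinge: T sin 45° · 1.8 = 49×10×1.1 + 311×1.6 = 1036.6 N·m.
So T = 1036.6 / (0.7071 × 1.8) = 814.43 N.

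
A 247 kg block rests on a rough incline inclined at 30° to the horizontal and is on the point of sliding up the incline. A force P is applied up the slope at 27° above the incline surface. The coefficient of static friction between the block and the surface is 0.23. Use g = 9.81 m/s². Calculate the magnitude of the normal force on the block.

On the verge of sliding up the incline, friction equals μN and acts down the slope.
Perpendicular: N + P sin 27° = W cos 30° = 2098 N.
Along incline: P cos 27° = W sin 30° + μN  with W sin 30° = 1212 N.
Solving the pair for P and N: P = 1702 N, N = 1326 N (and f = μN = 304.9 N).

N ≈ 1330 N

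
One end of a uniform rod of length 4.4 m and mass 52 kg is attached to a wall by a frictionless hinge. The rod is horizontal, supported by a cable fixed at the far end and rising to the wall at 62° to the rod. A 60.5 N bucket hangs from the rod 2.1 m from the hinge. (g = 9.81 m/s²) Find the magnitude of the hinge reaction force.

|H| ≈ 324 N

Take torques about the hinge: T sin 62° · 4.4 = 52×9.81×2.2 + 60.5×2.1 = 1249.3 N·m.
So T = 1249.3 / (0.8829 × 4.4) = 321.58 N.
ΣF_x = 0: H_x = T cos 62° = 150.97 N.
ΣF_y = 0: H_y = (52×9.81 + 60.5) − T sin 62° = 570.62 − 283.94 = 286.69 N.
|H| = √(H_x² + H_y²) = √((150.97)² + (286.69)²) = 324.01 N.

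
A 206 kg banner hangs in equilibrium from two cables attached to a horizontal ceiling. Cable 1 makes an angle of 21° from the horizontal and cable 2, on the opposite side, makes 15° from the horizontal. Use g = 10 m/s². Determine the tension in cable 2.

Weight W = 206 × 10 = 2060 N acts straight down.
Horizontal: T_1 cos 21° = T_2 cos 15°  →  T_1 = 1.035 T_2.
Vertical: T_1 sin 21° + T_2 sin 15° = 2060.
Substituting the horizontal relation into the vertical equation gives 0.6296 T_2 = 2060, so T_2 = 3272 N.

T_2 ≈ 3270 N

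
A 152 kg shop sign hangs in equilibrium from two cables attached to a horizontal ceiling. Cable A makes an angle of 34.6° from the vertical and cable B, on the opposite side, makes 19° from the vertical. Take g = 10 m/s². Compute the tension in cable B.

T_B ≈ 1070 N

Angles from the horizontal: cable A is 90° − 34.6° = 55.4°, cable B is 90° − 19° = 71°.
Weight W = 152 × 10 = 1520 N acts straight down.
Horizontal: T_A cos 55.4° = T_B cos 71°  →  T_A = 0.5733 T_B.
Vertical: T_A sin 55.4° + T_B sin 71° = 1520.
Substituting the horizontal relation into the vertical equation gives 1.417 T_B = 1520, so T_B = 1072 N.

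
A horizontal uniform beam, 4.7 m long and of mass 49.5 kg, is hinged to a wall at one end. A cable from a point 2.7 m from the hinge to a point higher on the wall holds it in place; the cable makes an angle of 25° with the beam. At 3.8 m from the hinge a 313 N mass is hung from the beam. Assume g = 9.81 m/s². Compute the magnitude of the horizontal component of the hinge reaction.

H_x ≈ 1850 N

Take torques about the hinge: T sin 25° · 2.7 = 49.5×9.81×2.35 + 313×3.8 = 2330.5 N·m.
So T = 2330.5 / (0.4226 × 2.7) = 2042.4 N.
ΣF_x = 0: H_x = T cos 25° = 1851.1 N.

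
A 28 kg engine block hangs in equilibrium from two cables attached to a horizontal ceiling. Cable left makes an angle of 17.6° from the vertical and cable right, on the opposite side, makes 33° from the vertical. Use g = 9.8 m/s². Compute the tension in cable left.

T_left ≈ 193 N

Angles from the horizontal: cable left is 90° − 17.6° = 72.4°, cable right is 90° − 33° = 57°.
Weight W = 28 × 9.8 = 274.4 N acts straight down.
Horizontal: T_left cos 72.4° = T_right cos 57°  →  T_right = 0.5552 T_left.
Vertical: T_left sin 72.4° + T_right sin 57° = 274.4.
Substituting the horizontal relation into the vertical equation gives 1.419 T_left = 274.4, so T_left = 193.4 N.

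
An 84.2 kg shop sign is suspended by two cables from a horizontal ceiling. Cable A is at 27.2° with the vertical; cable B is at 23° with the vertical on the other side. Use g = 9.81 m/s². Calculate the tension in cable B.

Angles from the horizontal: cable A is 90° − 27.2° = 62.8°, cable B is 90° − 23° = 67°.
Weight W = 84.2 × 9.81 = 826 N acts straight down.
Horizontal: T_A cos 62.8° = T_B cos 67°  →  T_A = 0.8548 T_B.
Vertical: T_A sin 62.8° + T_B sin 67° = 826.
Substituting the horizontal relation into the vertical equation gives 1.681 T_B = 826, so T_B = 491.4 N.

T_B ≈ 491 N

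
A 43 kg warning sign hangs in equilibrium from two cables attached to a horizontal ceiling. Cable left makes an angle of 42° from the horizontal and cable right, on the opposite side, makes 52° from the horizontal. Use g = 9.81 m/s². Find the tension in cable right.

T_right ≈ 314 N

Weight W = 43 × 9.81 = 421.8 N acts straight down.
Horizontal: T_left cos 42° = T_right cos 52°  →  T_left = 0.8285 T_right.
Vertical: T_left sin 42° + T_right sin 52° = 421.8.
Substituting the horizontal relation into the vertical equation gives 1.342 T_right = 421.8, so T_right = 314.2 N.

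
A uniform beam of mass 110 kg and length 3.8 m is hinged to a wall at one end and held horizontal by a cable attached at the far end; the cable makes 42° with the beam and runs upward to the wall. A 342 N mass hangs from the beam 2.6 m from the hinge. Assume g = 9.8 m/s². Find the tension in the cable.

T ≈ 1160 N

Take torques about the hinge: T sin 42° · 3.8 = 110×9.8×1.9 + 342×2.6 = 2937.4 N·m.
So T = 2937.4 / (0.6691 × 3.8) = 1155.2 N.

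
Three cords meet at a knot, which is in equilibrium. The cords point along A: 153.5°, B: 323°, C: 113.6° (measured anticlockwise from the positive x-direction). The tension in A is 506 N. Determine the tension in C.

Resolve: ΣF_x = 506 cos 153.5° + T_B cos 323° + T_C cos 113.6° = 0.
        ΣF_y = 506 sin 153.5° + T_B sin 323° + T_C sin 113.6° = 0.
The known terms sum to (-452.8, 225.8) N, so 0.7986 T_B − 0.4003 T_C = 452.8 and -0.6018 T_B + 0.9164 T_C = -225.8.
Solving simultaneously: T_B = 661.2 N, T_C = 187.8 N.

T_C ≈ 188 N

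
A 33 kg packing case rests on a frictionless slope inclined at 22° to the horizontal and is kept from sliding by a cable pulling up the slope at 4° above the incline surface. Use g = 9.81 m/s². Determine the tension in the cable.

Take axes along and perpendicular to the incline. Weight components: W sin 22° = 121.3 N down-slope, W cos 22° = 300.2 N into the surface.
Along incline: T cos 4° = W sin 22° → T = 121.6 N.
Perpendicular: N = W cos 22° − T sin 4° = 291.7 N.

T ≈ 122 N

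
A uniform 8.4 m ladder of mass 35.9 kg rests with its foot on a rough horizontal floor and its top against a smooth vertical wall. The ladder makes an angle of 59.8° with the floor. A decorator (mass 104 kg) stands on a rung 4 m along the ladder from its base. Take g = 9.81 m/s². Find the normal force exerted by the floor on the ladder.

N_floor ≈ 1370 N

ΣF_y = 0: N_floor = 35.9×9.81 + 104×9.81 = 1372.4 N.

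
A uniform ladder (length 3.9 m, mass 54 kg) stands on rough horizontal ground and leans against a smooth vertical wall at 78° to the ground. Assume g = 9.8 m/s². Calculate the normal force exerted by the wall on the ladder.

N_wall ≈ 56.2 N

Torques about the foot: N_wall · 3.9 sin 78° = 54×9.8×1.95 cos 78° → N_wall = 56.242 N.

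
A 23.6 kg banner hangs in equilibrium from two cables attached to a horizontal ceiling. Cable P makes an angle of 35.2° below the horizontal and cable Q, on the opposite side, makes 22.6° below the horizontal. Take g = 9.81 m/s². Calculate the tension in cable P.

T_P ≈ 253 N

Weight W = 23.6 × 9.81 = 231.5 N acts straight down.
Horizontal: T_P cos 35.2° = T_Q cos 22.6°  →  T_Q = 0.8851 T_P.
Vertical: T_P sin 35.2° + T_Q sin 22.6° = 231.5.
Substituting the horizontal relation into the vertical equation gives 0.9166 T_P = 231.5, so T_P = 252.6 N.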